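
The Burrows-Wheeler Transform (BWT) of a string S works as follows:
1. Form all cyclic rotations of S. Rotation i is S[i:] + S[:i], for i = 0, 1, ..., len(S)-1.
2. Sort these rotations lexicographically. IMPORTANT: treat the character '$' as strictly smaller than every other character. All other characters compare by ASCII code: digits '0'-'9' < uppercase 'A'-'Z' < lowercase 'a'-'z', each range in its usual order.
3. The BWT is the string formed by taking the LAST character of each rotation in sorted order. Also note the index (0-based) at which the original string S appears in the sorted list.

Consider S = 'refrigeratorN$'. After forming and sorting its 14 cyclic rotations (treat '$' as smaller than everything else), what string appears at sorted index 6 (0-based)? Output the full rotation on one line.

All 14 rotations (rotation i = S[i:]+S[:i]):
  rot[0] = refrigeratorN$
  rot[1] = efrigeratorN$r
  rot[2] = frigeratorN$re
  rot[3] = rigeratorN$ref
  rot[4] = igeratorN$refr
  rot[5] = geratorN$refri
  rot[6] = eratorN$refrig
  rot[7] = ratorN$refrige
  rot[8] = atorN$refriger
  rot[9] = torN$refrigera
  rot[10] = orN$refrigerat
  rot[11] = rN$refrigerato
  rot[12] = N$refrigerator
  rot[13] = $refrigeratorN
Sorted (with $ < everything):
  sorted[0] = $refrigeratorN
  sorted[1] = N$refrigerator
  sorted[2] = atorN$refriger
  sorted[3] = efrigeratorN$r
  sorted[4] = eratorN$refrig
  sorted[5] = frigeratorN$re
  sorted[6] = geratorN$refri
  sorted[7] = igeratorN$refr
  sorted[8] = orN$refrigerat
  sorted[9] = rN$refrigerato
  sorted[10] = ratorN$refrige
  sorted[11] = refrigeratorN$
  sorted[12] = rigeratorN$ref
  sorted[13] = torN$refrigera
sorted[6] = geratorN$refri

Answer: geratorN$refri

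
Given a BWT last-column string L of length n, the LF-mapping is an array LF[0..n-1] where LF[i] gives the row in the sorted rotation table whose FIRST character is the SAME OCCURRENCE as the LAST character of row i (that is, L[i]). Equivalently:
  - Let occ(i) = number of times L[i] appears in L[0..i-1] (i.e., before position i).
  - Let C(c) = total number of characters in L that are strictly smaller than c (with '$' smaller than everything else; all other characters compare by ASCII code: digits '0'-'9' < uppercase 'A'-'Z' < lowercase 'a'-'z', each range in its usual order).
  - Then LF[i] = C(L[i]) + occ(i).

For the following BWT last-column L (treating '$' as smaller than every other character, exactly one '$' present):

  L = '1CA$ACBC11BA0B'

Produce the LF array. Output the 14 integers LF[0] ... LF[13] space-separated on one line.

Char counts: '$':1, '0':1, '1':3, 'A':3, 'B':3, 'C':3
C (first-col start): C('$')=0, C('0')=1, C('1')=2, C('A')=5, C('B')=8, C('C')=11
L[0]='1': occ=0, LF[0]=C('1')+0=2+0=2
L[1]='C': occ=0, LF[1]=C('C')+0=11+0=11
L[2]='A': occ=0, LF[2]=C('A')+0=5+0=5
L[3]='$': occ=0, LF[3]=C('$')+0=0+0=0
L[4]='A': occ=1, LF[4]=C('A')+1=5+1=6
L[5]='C': occ=1, LF[5]=C('C')+1=11+1=12
L[6]='B': occ=0, LF[6]=C('B')+0=8+0=8
L[7]='C': occ=2, LF[7]=C('C')+2=11+2=13
L[8]='1': occ=1, LF[8]=C('1')+1=2+1=3
L[9]='1': occ=2, LF[9]=C('1')+2=2+2=4
L[10]='B': occ=1, LF[10]=C('B')+1=8+1=9
L[11]='A': occ=2, LF[11]=C('A')+2=5+2=7
L[12]='0': occ=0, LF[12]=C('0')+0=1+0=1
L[13]='B': occ=2, LF[13]=C('B')+2=8+2=10

Answer: 2 11 5 0 6 12 8 13 3 4 9 7 1 10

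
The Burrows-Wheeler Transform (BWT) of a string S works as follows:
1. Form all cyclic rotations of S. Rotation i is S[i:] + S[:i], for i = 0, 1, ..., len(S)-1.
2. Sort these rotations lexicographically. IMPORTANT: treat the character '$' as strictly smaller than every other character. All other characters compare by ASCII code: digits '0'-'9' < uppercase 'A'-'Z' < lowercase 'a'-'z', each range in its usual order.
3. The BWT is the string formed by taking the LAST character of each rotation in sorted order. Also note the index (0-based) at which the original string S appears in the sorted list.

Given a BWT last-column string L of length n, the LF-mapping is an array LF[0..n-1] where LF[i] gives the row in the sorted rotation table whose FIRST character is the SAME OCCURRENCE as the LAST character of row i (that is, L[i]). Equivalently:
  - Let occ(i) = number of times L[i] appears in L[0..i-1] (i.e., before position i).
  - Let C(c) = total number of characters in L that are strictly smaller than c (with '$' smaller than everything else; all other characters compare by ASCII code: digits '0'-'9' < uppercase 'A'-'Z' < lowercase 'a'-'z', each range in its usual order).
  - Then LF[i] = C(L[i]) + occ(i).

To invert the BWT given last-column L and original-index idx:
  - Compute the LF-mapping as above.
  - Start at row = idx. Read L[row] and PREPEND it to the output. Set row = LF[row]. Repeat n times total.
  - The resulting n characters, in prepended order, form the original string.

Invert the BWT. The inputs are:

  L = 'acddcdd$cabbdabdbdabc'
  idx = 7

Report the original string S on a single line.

LF mapping: 1 10 14 15 11 16 17 0 12 2 5 6 18 3 7 19 8 20 4 9 13
Walk LF starting at row 7, prepending L[row]:
  step 1: row=7, L[7]='$', prepend. Next row=LF[7]=0
  step 2: row=0, L[0]='a', prepend. Next row=LF[0]=1
  step 3: row=1, L[1]='c', prepend. Next row=LF[1]=10
  step 4: row=10, L[10]='b', prepend. Next row=LF[10]=5
  step 5: row=5, L[5]='d', prepend. Next row=LF[5]=16
  step 6: row=16, L[16]='b', prepend. Next row=LF[16]=8
  step 7: row=8, L[8]='c', prepend. Next row=LF[8]=12
  step 8: row=12, L[12]='d', prepend. Next row=LF[12]=18
  step 9: row=18, L[18]='a', prepend. Next row=LF[18]=4
  step 10: row=4, L[4]='c', prepend. Next row=LF[4]=11
  step 11: row=11, L[11]='b', prepend. Next row=LF[11]=6
  step 12: row=6, L[6]='d', prepend. Next row=LF[6]=17
  step 13: row=17, L[17]='d', prepend. Next row=LF[17]=20
  step 14: row=20, L[20]='c', prepend. Next row=LF[20]=13
  step 15: row=13, L[13]='a', prepend. Next row=LF[13]=3
  step 16: row=3, L[3]='d', prepend. Next row=LF[3]=15
  step 17: row=15, L[15]='d', prepend. Next row=LF[15]=19
  step 18: row=19, L[19]='b', prepend. Next row=LF[19]=9
  step 19: row=9, L[9]='a', prepend. Next row=LF[9]=2
  step 20: row=2, L[2]='d', prepend. Next row=LF[2]=14
  step 21: row=14, L[14]='b', prepend. Next row=LF[14]=7
Reversed output: bdabddacddbcadcbdbca$

Answer: bdabddacddbcadcbdbca$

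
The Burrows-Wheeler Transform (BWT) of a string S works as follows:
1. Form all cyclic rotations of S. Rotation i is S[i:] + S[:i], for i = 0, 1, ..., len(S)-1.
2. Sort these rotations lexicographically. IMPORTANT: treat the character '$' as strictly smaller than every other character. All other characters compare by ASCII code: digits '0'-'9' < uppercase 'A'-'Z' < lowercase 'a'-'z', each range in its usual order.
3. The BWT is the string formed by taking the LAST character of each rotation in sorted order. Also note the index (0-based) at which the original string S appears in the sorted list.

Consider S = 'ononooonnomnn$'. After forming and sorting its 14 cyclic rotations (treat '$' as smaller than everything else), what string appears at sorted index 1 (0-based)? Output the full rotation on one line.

All 14 rotations (rotation i = S[i:]+S[:i]):
  rot[0] = ononooonnomnn$
  rot[1] = nonooonnomnn$o
  rot[2] = onooonnomnn$on
  rot[3] = nooonnomnn$ono
  rot[4] = ooonnomnn$onon
  rot[5] = oonnomnn$onono
  rot[6] = onnomnn$ononoo
  rot[7] = nnomnn$ononooo
  rot[8] = nomnn$ononooon
  rot[9] = omnn$ononooonn
  rot[10] = mnn$ononooonno
  rot[11] = nn$ononooonnom
  rot[12] = n$ononooonnomn
  rot[13] = $ononooonnomnn
Sorted (with $ < everything):
  sorted[0] = $ononooonnomnn
  sorted[1] = mnn$ononooonno
  sorted[2] = n$ononooonnomn
  sorted[3] = nn$ononooonnom
  sorted[4] = nnomnn$ononooo
  sorted[5] = nomnn$ononooon
  sorted[6] = nonooonnomnn$o
  sorted[7] = nooonnomnn$ono
  sorted[8] = omnn$ononooonn
  sorted[9] = onnomnn$ononoo
  sorted[10] = ononooonnomnn$
  sorted[11] = onooonnomnn$on
  sorted[12] = oonnomnn$onono
  sorted[13] = ooonnomnn$onon
sorted[1] = mnn$ononooonno

Answer: mnn$ononooonno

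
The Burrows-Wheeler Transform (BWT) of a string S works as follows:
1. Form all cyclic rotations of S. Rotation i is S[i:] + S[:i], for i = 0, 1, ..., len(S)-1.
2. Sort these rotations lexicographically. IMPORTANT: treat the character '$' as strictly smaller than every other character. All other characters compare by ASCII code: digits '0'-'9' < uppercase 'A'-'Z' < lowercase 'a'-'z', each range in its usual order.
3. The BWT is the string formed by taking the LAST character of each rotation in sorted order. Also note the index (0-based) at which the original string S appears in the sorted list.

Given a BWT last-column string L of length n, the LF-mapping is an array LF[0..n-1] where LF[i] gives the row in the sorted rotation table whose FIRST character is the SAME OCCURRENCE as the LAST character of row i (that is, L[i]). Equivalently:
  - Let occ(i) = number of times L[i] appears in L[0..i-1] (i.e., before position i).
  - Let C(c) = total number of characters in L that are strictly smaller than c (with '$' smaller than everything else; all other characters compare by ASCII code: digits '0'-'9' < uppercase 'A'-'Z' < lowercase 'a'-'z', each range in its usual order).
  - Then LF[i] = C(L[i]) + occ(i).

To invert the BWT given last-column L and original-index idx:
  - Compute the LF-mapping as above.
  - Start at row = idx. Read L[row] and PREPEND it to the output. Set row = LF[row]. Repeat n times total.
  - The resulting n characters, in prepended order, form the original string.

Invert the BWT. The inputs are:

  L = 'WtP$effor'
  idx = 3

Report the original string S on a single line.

LF mapping: 2 8 1 0 3 4 5 6 7
Walk LF starting at row 3, prepending L[row]:
  step 1: row=3, L[3]='$', prepend. Next row=LF[3]=0
  step 2: row=0, L[0]='W', prepend. Next row=LF[0]=2
  step 3: row=2, L[2]='P', prepend. Next row=LF[2]=1
  step 4: row=1, L[1]='t', prepend. Next row=LF[1]=8
  step 5: row=8, L[8]='r', prepend. Next row=LF[8]=7
  step 6: row=7, L[7]='o', prepend. Next row=LF[7]=6
  step 7: row=6, L[6]='f', prepend. Next row=LF[6]=5
  step 8: row=5, L[5]='f', prepend. Next row=LF[5]=4
  step 9: row=4, L[4]='e', prepend. Next row=LF[4]=3
Reversed output: effortPW$

Answer: effortPW$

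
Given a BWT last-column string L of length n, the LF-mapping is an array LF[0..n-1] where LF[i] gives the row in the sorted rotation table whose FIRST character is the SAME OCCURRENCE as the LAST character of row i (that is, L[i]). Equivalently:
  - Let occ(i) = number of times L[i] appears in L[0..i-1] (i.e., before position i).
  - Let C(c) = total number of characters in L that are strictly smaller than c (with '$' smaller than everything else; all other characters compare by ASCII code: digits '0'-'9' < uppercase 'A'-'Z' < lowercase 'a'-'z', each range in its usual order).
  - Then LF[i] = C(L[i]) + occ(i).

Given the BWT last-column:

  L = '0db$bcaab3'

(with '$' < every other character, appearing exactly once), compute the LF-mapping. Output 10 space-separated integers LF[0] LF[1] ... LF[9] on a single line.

Char counts: '$':1, '0':1, '3':1, 'a':2, 'b':3, 'c':1, 'd':1
C (first-col start): C('$')=0, C('0')=1, C('3')=2, C('a')=3, C('b')=5, C('c')=8, C('d')=9
L[0]='0': occ=0, LF[0]=C('0')+0=1+0=1
L[1]='d': occ=0, LF[1]=C('d')+0=9+0=9
L[2]='b': occ=0, LF[2]=C('b')+0=5+0=5
L[3]='$': occ=0, LF[3]=C('$')+0=0+0=0
L[4]='b': occ=1, LF[4]=C('b')+1=5+1=6
L[5]='c': occ=0, LF[5]=C('c')+0=8+0=8
L[6]='a': occ=0, LF[6]=C('a')+0=3+0=3
L[7]='a': occ=1, LF[7]=C('a')+1=3+1=4
L[8]='b': occ=2, LF[8]=C('b')+2=5+2=7
L[9]='3': occ=0, LF[9]=C('3')+0=2+0=2

Answer: 1 9 5 0 6 8 3 4 7 2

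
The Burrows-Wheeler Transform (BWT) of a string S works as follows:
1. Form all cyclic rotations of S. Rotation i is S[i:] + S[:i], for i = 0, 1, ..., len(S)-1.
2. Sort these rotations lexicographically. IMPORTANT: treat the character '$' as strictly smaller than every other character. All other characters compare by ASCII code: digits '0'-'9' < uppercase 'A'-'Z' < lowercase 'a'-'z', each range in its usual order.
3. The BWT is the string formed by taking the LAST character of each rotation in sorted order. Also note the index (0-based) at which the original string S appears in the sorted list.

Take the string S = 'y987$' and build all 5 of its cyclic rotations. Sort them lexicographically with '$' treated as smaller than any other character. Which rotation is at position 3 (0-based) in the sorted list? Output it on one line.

All 5 rotations (rotation i = S[i:]+S[:i]):
  rot[0] = y987$
  rot[1] = 987$y
  rot[2] = 87$y9
  rot[3] = 7$y98
  rot[4] = $y987
Sorted (with $ < everything):
  sorted[0] = $y987
  sorted[1] = 7$y98
  sorted[2] = 87$y9
  sorted[3] = 987$y
  sorted[4] = y987$
sorted[3] = 987$y

Answer: 987$y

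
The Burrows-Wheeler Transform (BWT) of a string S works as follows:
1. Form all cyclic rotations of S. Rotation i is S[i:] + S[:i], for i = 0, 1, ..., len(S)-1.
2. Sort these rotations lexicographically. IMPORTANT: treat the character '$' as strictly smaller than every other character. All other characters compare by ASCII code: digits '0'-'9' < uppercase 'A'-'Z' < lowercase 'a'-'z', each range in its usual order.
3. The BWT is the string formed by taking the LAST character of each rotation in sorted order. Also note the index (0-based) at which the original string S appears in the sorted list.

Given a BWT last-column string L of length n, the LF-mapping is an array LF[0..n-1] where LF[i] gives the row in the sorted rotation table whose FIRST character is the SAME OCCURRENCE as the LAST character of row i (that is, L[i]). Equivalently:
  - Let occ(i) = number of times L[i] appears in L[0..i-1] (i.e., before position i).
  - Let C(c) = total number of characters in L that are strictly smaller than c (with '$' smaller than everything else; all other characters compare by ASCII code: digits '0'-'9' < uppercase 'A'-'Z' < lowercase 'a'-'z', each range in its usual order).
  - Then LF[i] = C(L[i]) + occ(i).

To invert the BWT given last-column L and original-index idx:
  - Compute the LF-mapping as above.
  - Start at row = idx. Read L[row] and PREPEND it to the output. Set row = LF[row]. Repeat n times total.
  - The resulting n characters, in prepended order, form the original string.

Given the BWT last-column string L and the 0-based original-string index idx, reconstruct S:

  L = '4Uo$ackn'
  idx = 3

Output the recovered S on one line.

Answer: acknoU4$

Derivation:
LF mapping: 1 2 7 0 3 4 5 6
Walk LF starting at row 3, prepending L[row]:
  step 1: row=3, L[3]='$', prepend. Next row=LF[3]=0
  step 2: row=0, L[0]='4', prepend. Next row=LF[0]=1
  step 3: row=1, L[1]='U', prepend. Next row=LF[1]=2
  step 4: row=2, L[2]='o', prepend. Next row=LF[2]=7
  step 5: row=7, L[7]='n', prepend. Next row=LF[7]=6
  step 6: row=6, L[6]='k', prepend. Next row=LF[6]=5
  step 7: row=5, L[5]='c', prepend. Next row=LF[5]=4
  step 8: row=4, L[4]='a', prepend. Next row=LF[4]=3
Reversed output: acknoU4$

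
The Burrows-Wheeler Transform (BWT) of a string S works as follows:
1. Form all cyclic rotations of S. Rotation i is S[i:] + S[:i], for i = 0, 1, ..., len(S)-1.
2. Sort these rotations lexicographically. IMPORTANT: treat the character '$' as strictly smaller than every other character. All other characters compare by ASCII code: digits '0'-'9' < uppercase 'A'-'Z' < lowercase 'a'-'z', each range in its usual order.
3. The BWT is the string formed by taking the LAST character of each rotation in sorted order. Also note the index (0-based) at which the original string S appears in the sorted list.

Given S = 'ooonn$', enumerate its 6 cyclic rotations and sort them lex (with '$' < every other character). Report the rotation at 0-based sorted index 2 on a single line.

Answer: nn$ooo

Derivation:
All 6 rotations (rotation i = S[i:]+S[:i]):
  rot[0] = ooonn$
  rot[1] = oonn$o
  rot[2] = onn$oo
  rot[3] = nn$ooo
  rot[4] = n$ooon
  rot[5] = $ooonn
Sorted (with $ < everything):
  sorted[0] = $ooonn
  sorted[1] = n$ooon
  sorted[2] = nn$ooo
  sorted[3] = onn$oo
  sorted[4] = oonn$o
  sorted[5] = ooonn$
sorted[2] = nn$ooo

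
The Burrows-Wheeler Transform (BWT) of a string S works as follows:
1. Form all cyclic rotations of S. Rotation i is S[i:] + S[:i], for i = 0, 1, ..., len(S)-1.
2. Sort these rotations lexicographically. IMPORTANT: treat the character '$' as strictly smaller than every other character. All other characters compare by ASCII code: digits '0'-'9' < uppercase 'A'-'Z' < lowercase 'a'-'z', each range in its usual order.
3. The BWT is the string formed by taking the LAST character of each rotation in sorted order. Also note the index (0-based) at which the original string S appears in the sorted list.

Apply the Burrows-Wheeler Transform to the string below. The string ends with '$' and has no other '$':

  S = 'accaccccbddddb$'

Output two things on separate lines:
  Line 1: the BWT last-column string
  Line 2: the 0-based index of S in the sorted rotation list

All 15 rotations (rotation i = S[i:]+S[:i]):
  rot[0] = accaccccbddddb$
  rot[1] = ccaccccbddddb$a
  rot[2] = caccccbddddb$ac
  rot[3] = accccbddddb$acc
  rot[4] = ccccbddddb$acca
  rot[5] = cccbddddb$accac
  rot[6] = ccbddddb$accacc
  rot[7] = cbddddb$accaccc
  rot[8] = bddddb$accacccc
  rot[9] = ddddb$accaccccb
  rot[10] = dddb$accaccccbd
  rot[11] = ddb$accaccccbdd
  rot[12] = db$accaccccbddd
  rot[13] = b$accaccccbdddd
  rot[14] = $accaccccbddddb
Sorted (with $ < everything):
  sorted[0] = $accaccccbddddb  (last char: 'b')
  sorted[1] = accaccccbddddb$  (last char: '$')
  sorted[2] = accccbddddb$acc  (last char: 'c')
  sorted[3] = b$accaccccbdddd  (last char: 'd')
  sorted[4] = bddddb$accacccc  (last char: 'c')
  sorted[5] = caccccbddddb$ac  (last char: 'c')
  sorted[6] = cbddddb$accaccc  (last char: 'c')
  sorted[7] = ccaccccbddddb$a  (last char: 'a')
  sorted[8] = ccbddddb$accacc  (last char: 'c')
  sorted[9] = cccbddddb$accac  (last char: 'c')
  sorted[10] = ccccbddddb$acca  (last char: 'a')
  sorted[11] = db$accaccccbddd  (last char: 'd')
  sorted[12] = ddb$accaccccbdd  (last char: 'd')
  sorted[13] = dddb$accaccccbd  (last char: 'd')
  sorted[14] = ddddb$accaccccb  (last char: 'b')
Last column: b$cdcccaccadddb
Original string S is at sorted index 1

Answer: b$cdcccaccadddb
1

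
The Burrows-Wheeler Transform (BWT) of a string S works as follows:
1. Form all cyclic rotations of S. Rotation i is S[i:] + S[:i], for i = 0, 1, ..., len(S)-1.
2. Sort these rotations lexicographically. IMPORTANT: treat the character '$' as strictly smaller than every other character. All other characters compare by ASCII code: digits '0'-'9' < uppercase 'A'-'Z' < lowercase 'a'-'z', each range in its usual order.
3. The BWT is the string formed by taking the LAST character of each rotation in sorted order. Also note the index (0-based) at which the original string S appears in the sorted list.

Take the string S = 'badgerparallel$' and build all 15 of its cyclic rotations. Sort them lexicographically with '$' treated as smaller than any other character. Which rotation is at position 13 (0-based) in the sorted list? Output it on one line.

Answer: rallel$badgerpa

Derivation:
All 15 rotations (rotation i = S[i:]+S[:i]):
  rot[0] = badgerparallel$
  rot[1] = adgerparallel$b
  rot[2] = dgerparallel$ba
  rot[3] = gerparallel$bad
  rot[4] = erparallel$badg
  rot[5] = rparallel$badge
  rot[6] = parallel$badger
  rot[7] = arallel$badgerp
  rot[8] = rallel$badgerpa
  rot[9] = allel$badgerpar
  rot[10] = llel$badgerpara
  rot[11] = lel$badgerparal
  rot[12] = el$badgerparall
  rot[13] = l$badgerparalle
  rot[14] = $badgerparallel
Sorted (with $ < everything):
  sorted[0] = $badgerparallel
  sorted[1] = adgerparallel$b
  sorted[2] = allel$badgerpar
  sorted[3] = arallel$badgerp
  sorted[4] = badgerparallel$
  sorted[5] = dgerparallel$ba
  sorted[6] = el$badgerparall
  sorted[7] = erparallel$badg
  sorted[8] = gerparallel$bad
  sorted[9] = l$badgerparalle
  sorted[10] = lel$badgerparal
  sorted[11] = llel$badgerpara
  sorted[12] = parallel$badger
  sorted[13] = rallel$badgerpa
  sorted[14] = rparallel$badge
sorted[13] = rallel$badgerpa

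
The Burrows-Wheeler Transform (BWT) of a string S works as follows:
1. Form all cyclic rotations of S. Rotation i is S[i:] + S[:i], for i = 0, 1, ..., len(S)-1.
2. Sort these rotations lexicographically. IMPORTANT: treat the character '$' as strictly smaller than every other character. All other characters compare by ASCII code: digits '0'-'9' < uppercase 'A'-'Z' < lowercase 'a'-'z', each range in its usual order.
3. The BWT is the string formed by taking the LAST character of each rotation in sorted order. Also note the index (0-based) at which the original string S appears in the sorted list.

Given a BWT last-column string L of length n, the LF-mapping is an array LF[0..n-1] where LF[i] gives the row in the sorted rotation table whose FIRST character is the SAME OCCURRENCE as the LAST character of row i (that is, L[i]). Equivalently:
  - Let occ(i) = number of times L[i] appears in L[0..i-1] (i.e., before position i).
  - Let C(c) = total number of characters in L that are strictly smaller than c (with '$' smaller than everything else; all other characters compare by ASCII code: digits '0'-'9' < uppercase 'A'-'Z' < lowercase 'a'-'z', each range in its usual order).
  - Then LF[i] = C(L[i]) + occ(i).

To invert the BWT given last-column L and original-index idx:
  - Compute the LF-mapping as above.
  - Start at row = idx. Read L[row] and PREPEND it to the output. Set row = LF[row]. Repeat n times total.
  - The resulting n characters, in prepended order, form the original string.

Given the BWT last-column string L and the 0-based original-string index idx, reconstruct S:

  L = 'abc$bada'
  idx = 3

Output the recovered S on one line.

Answer: adcabba$

Derivation:
LF mapping: 1 4 6 0 5 2 7 3
Walk LF starting at row 3, prepending L[row]:
  step 1: row=3, L[3]='$', prepend. Next row=LF[3]=0
  step 2: row=0, L[0]='a', prepend. Next row=LF[0]=1
  step 3: row=1, L[1]='b', prepend. Next row=LF[1]=4
  step 4: row=4, L[4]='b', prepend. Next row=LF[4]=5
  step 5: row=5, L[5]='a', prepend. Next row=LF[5]=2
  step 6: row=2, L[2]='c', prepend. Next row=LF[2]=6
  step 7: row=6, L[6]='d', prepend. Next row=LF[6]=7
  step 8: row=7, L[7]='a', prepend. Next row=LF[7]=3
Reversed output: adcabba$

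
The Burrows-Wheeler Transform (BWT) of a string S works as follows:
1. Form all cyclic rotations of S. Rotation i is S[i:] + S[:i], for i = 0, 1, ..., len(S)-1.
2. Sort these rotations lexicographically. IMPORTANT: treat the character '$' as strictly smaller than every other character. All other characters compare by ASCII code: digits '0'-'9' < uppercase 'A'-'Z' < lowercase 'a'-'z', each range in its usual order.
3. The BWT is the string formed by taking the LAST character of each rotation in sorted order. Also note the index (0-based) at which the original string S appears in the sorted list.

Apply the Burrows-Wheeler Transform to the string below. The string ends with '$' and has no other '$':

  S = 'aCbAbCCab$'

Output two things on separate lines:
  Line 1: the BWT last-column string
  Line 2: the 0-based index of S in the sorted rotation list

Answer: bbbCa$CaCA
5

Derivation:
All 10 rotations (rotation i = S[i:]+S[:i]):
  rot[0] = aCbAbCCab$
  rot[1] = CbAbCCab$a
  rot[2] = bAbCCab$aC
  rot[3] = AbCCab$aCb
  rot[4] = bCCab$aCbA
  rot[5] = CCab$aCbAb
  rot[6] = Cab$aCbAbC
  rot[7] = ab$aCbAbCC
  rot[8] = b$aCbAbCCa
  rot[9] = $aCbAbCCab
Sorted (with $ < everything):
  sorted[0] = $aCbAbCCab  (last char: 'b')
  sorted[1] = AbCCab$aCb  (last char: 'b')
  sorted[2] = CCab$aCbAb  (last char: 'b')
  sorted[3] = Cab$aCbAbC  (last char: 'C')
  sorted[4] = CbAbCCab$a  (last char: 'a')
  sorted[5] = aCbAbCCab$  (last char: '$')
  sorted[6] = ab$aCbAbCC  (last char: 'C')
  sorted[7] = b$aCbAbCCa  (last char: 'a')
  sorted[8] = bAbCCab$aC  (last char: 'C')
  sorted[9] = bCCab$aCbA  (last char: 'A')
Last column: bbbCa$CaCA
Original string S is at sorted index 5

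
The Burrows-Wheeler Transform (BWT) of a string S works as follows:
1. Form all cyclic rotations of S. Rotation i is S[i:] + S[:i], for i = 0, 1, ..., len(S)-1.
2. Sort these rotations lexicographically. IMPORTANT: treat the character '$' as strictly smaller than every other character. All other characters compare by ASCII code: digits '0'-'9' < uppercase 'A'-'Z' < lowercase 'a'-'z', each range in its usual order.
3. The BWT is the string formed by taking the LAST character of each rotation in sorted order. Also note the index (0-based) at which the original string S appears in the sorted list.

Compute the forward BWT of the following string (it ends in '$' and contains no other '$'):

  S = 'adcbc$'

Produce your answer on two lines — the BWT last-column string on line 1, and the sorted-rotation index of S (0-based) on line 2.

All 6 rotations (rotation i = S[i:]+S[:i]):
  rot[0] = adcbc$
  rot[1] = dcbc$a
  rot[2] = cbc$ad
  rot[3] = bc$adc
  rot[4] = c$adcb
  rot[5] = $adcbc
Sorted (with $ < everything):
  sorted[0] = $adcbc  (last char: 'c')
  sorted[1] = adcbc$  (last char: '$')
  sorted[2] = bc$adc  (last char: 'c')
  sorted[3] = c$adcb  (last char: 'b')
  sorted[4] = cbc$ad  (last char: 'd')
  sorted[5] = dcbc$a  (last char: 'a')
Last column: c$cbda
Original string S is at sorted index 1

Answer: c$cbda
1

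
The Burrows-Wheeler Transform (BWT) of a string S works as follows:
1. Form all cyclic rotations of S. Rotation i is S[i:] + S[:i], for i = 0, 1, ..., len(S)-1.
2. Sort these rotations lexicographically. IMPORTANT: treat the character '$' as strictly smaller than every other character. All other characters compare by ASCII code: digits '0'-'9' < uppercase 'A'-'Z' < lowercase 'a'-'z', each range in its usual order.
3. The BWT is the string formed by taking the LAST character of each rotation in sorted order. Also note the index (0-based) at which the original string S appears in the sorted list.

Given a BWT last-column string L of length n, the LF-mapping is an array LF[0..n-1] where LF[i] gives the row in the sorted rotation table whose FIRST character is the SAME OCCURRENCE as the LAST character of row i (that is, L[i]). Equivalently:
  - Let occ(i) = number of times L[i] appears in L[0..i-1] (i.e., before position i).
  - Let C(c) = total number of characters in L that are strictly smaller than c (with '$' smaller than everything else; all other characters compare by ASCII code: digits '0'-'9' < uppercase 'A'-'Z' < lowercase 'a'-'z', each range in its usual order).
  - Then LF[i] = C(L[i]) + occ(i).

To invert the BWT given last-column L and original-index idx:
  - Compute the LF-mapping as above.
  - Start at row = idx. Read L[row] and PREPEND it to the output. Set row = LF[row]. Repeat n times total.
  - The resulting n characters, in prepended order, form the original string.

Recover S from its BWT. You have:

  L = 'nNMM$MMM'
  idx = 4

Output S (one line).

Answer: MNMMMMn$

Derivation:
LF mapping: 7 6 1 2 0 3 4 5
Walk LF starting at row 4, prepending L[row]:
  step 1: row=4, L[4]='$', prepend. Next row=LF[4]=0
  step 2: row=0, L[0]='n', prepend. Next row=LF[0]=7
  step 3: row=7, L[7]='M', prepend. Next row=LF[7]=5
  step 4: row=5, L[5]='M', prepend. Next row=LF[5]=3
  step 5: row=3, L[3]='M', prepend. Next row=LF[3]=2
  step 6: row=2, L[2]='M', prepend. Next row=LF[2]=1
  step 7: row=1, L[1]='N', prepend. Next row=LF[1]=6
  step 8: row=6, L[6]='M', prepend. Next row=LF[6]=4
Reversed output: MNMMMMn$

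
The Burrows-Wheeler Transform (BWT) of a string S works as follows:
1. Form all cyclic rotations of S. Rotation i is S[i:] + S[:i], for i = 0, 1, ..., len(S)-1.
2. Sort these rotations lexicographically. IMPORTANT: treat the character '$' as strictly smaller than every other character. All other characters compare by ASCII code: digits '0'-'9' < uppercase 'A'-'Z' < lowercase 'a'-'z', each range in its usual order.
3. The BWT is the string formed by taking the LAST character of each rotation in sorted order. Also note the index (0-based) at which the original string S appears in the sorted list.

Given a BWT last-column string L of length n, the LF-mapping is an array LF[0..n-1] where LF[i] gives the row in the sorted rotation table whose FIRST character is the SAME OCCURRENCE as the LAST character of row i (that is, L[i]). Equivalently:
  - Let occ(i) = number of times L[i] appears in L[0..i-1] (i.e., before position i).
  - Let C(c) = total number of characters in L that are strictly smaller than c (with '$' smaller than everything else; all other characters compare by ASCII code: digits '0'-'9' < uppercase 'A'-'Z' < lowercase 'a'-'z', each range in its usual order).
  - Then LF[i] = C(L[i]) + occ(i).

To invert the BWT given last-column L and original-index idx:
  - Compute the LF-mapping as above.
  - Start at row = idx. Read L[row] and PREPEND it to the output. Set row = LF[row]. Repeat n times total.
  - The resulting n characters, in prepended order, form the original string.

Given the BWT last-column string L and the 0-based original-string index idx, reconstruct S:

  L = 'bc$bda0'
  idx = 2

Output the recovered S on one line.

Answer: ac0dbb$

Derivation:
LF mapping: 3 5 0 4 6 2 1
Walk LF starting at row 2, prepending L[row]:
  step 1: row=2, L[2]='$', prepend. Next row=LF[2]=0
  step 2: row=0, L[0]='b', prepend. Next row=LF[0]=3
  step 3: row=3, L[3]='b', prepend. Next row=LF[3]=4
  step 4: row=4, L[4]='d', prepend. Next row=LF[4]=6
  step 5: row=6, L[6]='0', prepend. Next row=LF[6]=1
  step 6: row=1, L[1]='c', prepend. Next row=LF[1]=5
  step 7: row=5, L[5]='a', prepend. Next row=LF[5]=2
Reversed output: ac0dbb$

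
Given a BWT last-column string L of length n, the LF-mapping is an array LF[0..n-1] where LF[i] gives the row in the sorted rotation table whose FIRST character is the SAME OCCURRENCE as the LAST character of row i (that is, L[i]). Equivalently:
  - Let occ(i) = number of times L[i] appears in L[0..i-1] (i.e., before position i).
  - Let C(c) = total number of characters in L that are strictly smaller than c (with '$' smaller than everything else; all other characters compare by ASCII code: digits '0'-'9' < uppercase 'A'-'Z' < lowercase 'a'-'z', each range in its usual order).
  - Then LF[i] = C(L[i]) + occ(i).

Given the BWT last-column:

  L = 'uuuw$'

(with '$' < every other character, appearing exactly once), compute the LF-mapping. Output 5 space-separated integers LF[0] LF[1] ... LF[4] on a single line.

Char counts: '$':1, 'u':3, 'w':1
C (first-col start): C('$')=0, C('u')=1, C('w')=4
L[0]='u': occ=0, LF[0]=C('u')+0=1+0=1
L[1]='u': occ=1, LF[1]=C('u')+1=1+1=2
L[2]='u': occ=2, LF[2]=C('u')+2=1+2=3
L[3]='w': occ=0, LF[3]=C('w')+0=4+0=4
L[4]='$': occ=0, LF[4]=C('$')+0=0+0=0

Answer: 1 2 3 4 0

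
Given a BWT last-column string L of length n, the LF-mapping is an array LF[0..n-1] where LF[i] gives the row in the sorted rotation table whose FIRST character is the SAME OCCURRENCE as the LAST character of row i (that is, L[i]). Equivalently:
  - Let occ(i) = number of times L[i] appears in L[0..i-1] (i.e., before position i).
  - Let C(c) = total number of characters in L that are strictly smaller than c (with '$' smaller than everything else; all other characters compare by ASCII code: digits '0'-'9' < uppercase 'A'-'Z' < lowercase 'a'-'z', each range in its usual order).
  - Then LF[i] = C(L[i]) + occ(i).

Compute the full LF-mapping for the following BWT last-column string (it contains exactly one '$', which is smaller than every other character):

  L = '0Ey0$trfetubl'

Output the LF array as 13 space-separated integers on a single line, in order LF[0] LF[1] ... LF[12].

Answer: 1 3 12 2 0 9 8 6 5 10 11 4 7

Derivation:
Char counts: '$':1, '0':2, 'E':1, 'b':1, 'e':1, 'f':1, 'l':1, 'r':1, 't':2, 'u':1, 'y':1
C (first-col start): C('$')=0, C('0')=1, C('E')=3, C('b')=4, C('e')=5, C('f')=6, C('l')=7, C('r')=8, C('t')=9, C('u')=11, C('y')=12
L[0]='0': occ=0, LF[0]=C('0')+0=1+0=1
L[1]='E': occ=0, LF[1]=C('E')+0=3+0=3
L[2]='y': occ=0, LF[2]=C('y')+0=12+0=12
L[3]='0': occ=1, LF[3]=C('0')+1=1+1=2
L[4]='$': occ=0, LF[4]=C('$')+0=0+0=0
L[5]='t': occ=0, LF[5]=C('t')+0=9+0=9
L[6]='r': occ=0, LF[6]=C('r')+0=8+0=8
L[7]='f': occ=0, LF[7]=C('f')+0=6+0=6
L[8]='e': occ=0, LF[8]=C('e')+0=5+0=5
L[9]='t': occ=1, LF[9]=C('t')+1=9+1=10
L[10]='u': occ=0, LF[10]=C('u')+0=11+0=11
L[11]='b': occ=0, LF[11]=C('b')+0=4+0=4
L[12]='l': occ=0, LF[12]=C('l')+0=7+0=7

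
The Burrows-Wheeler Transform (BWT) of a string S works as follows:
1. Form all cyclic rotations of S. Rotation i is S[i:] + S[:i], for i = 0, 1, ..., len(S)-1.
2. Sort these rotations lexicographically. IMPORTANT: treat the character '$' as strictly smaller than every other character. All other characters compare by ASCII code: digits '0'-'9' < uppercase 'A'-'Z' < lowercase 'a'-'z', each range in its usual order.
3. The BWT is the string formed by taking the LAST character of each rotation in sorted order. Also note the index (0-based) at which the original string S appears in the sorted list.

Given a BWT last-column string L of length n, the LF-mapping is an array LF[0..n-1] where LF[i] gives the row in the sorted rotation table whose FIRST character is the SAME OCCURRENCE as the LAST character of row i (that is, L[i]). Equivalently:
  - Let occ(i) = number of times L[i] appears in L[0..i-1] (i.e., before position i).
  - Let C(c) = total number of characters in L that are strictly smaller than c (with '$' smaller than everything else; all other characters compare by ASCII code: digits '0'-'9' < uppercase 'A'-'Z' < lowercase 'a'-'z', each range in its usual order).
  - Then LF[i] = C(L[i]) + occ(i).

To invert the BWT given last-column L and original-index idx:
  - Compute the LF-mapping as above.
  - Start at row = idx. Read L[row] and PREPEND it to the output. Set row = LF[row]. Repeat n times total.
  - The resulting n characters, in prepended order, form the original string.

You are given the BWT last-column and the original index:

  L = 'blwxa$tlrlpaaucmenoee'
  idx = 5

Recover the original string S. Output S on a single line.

LF mapping: 4 9 19 20 1 0 17 10 16 11 15 2 3 18 5 12 6 13 14 7 8
Walk LF starting at row 5, prepending L[row]:
  step 1: row=5, L[5]='$', prepend. Next row=LF[5]=0
  step 2: row=0, L[0]='b', prepend. Next row=LF[0]=4
  step 3: row=4, L[4]='a', prepend. Next row=LF[4]=1
  step 4: row=1, L[1]='l', prepend. Next row=LF[1]=9
  step 5: row=9, L[9]='l', prepend. Next row=LF[9]=11
  step 6: row=11, L[11]='a', prepend. Next row=LF[11]=2
  step 7: row=2, L[2]='w', prepend. Next row=LF[2]=19
  step 8: row=19, L[19]='e', prepend. Next row=LF[19]=7
  step 9: row=7, L[7]='l', prepend. Next row=LF[7]=10
  step 10: row=10, L[10]='p', prepend. Next row=LF[10]=15
  step 11: row=15, L[15]='m', prepend. Next row=LF[15]=12
  step 12: row=12, L[12]='a', prepend. Next row=LF[12]=3
  step 13: row=3, L[3]='x', prepend. Next row=LF[3]=20
  step 14: row=20, L[20]='e', prepend. Next row=LF[20]=8
  step 15: row=8, L[8]='r', prepend. Next row=LF[8]=16
  step 16: row=16, L[16]='e', prepend. Next row=LF[16]=6
  step 17: row=6, L[6]='t', prepend. Next row=LF[6]=17
  step 18: row=17, L[17]='n', prepend. Next row=LF[17]=13
  step 19: row=13, L[13]='u', prepend. Next row=LF[13]=18
  step 20: row=18, L[18]='o', prepend. Next row=LF[18]=14
  step 21: row=14, L[14]='c', prepend. Next row=LF[14]=5
Reversed output: counterexamplewallab$

Answer: counterexamplewallab$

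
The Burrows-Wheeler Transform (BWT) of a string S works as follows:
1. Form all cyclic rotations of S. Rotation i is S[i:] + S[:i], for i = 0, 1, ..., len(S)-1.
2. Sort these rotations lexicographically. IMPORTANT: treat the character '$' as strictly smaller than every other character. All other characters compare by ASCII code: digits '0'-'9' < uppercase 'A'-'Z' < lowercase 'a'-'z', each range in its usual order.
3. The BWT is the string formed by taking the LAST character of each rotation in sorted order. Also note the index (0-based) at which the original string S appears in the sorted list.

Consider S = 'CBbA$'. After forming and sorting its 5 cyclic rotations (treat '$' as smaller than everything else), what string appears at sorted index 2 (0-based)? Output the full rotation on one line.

Answer: BbA$C

Derivation:
All 5 rotations (rotation i = S[i:]+S[:i]):
  rot[0] = CBbA$
  rot[1] = BbA$C
  rot[2] = bA$CB
  rot[3] = A$CBb
  rot[4] = $CBbA
Sorted (with $ < everything):
  sorted[0] = $CBbA
  sorted[1] = A$CBb
  sorted[2] = BbA$C
  sorted[3] = CBbA$
  sorted[4] = bA$CB
sorted[2] = BbA$C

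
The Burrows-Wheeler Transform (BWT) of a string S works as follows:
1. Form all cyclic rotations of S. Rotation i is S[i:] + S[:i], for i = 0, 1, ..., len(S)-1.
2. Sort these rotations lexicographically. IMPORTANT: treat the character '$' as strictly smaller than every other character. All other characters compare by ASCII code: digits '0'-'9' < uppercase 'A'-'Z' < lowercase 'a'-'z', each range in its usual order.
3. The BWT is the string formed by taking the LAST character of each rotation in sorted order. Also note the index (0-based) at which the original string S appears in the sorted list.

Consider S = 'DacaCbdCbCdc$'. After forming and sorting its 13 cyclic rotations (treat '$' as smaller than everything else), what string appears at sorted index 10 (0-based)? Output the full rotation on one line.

Answer: caCbdCbCdc$Da

Derivation:
All 13 rotations (rotation i = S[i:]+S[:i]):
  rot[0] = DacaCbdCbCdc$
  rot[1] = acaCbdCbCdc$D
  rot[2] = caCbdCbCdc$Da
  rot[3] = aCbdCbCdc$Dac
  rot[4] = CbdCbCdc$Daca
  rot[5] = bdCbCdc$DacaC
  rot[6] = dCbCdc$DacaCb
  rot[7] = CbCdc$DacaCbd
  rot[8] = bCdc$DacaCbdC
  rot[9] = Cdc$DacaCbdCb
  rot[10] = dc$DacaCbdCbC
  rot[11] = c$DacaCbdCbCd
  rot[12] = $DacaCbdCbCdc
Sorted (with $ < everything):
  sorted[0] = $DacaCbdCbCdc
  sorted[1] = CbCdc$DacaCbd
  sorted[2] = CbdCbCdc$Daca
  sorted[3] = Cdc$DacaCbdCb
  sorted[4] = DacaCbdCbCdc$
  sorted[5] = aCbdCbCdc$Dac
  sorted[6] = acaCbdCbCdc$D
  sorted[7] = bCdc$DacaCbdC
  sorted[8] = bdCbCdc$DacaC
  sorted[9] = c$DacaCbdCbCd
  sorted[10] = caCbdCbCdc$Da
  sorted[11] = dCbCdc$DacaCb
  sorted[12] = dc$DacaCbdCbC
sorted[10] = caCbdCbCdc$Da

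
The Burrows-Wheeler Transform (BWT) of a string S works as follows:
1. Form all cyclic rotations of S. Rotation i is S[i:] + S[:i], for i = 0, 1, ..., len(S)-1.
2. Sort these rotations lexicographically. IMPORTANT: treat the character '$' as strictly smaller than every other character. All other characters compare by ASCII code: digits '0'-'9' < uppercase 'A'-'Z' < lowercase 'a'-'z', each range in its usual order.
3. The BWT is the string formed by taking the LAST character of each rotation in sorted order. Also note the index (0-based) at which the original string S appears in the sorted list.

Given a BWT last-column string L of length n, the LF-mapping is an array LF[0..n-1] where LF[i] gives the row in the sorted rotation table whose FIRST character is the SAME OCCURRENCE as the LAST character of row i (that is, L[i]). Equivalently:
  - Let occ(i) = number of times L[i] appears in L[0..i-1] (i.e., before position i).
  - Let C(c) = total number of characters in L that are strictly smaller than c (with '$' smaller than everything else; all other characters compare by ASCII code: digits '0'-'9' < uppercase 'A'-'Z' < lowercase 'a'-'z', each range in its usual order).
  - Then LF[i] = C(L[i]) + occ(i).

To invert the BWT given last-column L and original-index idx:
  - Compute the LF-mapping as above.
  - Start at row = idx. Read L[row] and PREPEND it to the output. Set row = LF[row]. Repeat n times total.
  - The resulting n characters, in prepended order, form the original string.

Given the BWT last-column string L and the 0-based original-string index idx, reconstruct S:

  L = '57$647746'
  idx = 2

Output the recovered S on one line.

LF mapping: 3 6 0 4 1 7 8 2 5
Walk LF starting at row 2, prepending L[row]:
  step 1: row=2, L[2]='$', prepend. Next row=LF[2]=0
  step 2: row=0, L[0]='5', prepend. Next row=LF[0]=3
  step 3: row=3, L[3]='6', prepend. Next row=LF[3]=4
  step 4: row=4, L[4]='4', prepend. Next row=LF[4]=1
  step 5: row=1, L[1]='7', prepend. Next row=LF[1]=6
  step 6: row=6, L[6]='7', prepend. Next row=LF[6]=8
  step 7: row=8, L[8]='6', prepend. Next row=LF[8]=5
  step 8: row=5, L[5]='7', prepend. Next row=LF[5]=7
  step 9: row=7, L[7]='4', prepend. Next row=LF[7]=2
Reversed output: 47677465$

Answer: 47677465$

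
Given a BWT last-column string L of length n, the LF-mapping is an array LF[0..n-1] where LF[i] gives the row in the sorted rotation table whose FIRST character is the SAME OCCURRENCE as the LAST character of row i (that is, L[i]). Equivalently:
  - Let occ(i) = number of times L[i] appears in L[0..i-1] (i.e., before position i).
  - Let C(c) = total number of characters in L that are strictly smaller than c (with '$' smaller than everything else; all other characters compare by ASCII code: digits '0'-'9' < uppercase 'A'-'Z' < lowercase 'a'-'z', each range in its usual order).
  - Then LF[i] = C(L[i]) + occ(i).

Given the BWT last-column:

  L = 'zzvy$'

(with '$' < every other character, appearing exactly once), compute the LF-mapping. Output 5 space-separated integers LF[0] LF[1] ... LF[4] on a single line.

Char counts: '$':1, 'v':1, 'y':1, 'z':2
C (first-col start): C('$')=0, C('v')=1, C('y')=2, C('z')=3
L[0]='z': occ=0, LF[0]=C('z')+0=3+0=3
L[1]='z': occ=1, LF[1]=C('z')+1=3+1=4
L[2]='v': occ=0, LF[2]=C('v')+0=1+0=1
L[3]='y': occ=0, LF[3]=C('y')+0=2+0=2
L[4]='$': occ=0, LF[4]=C('$')+0=0+0=0

Answer: 3 4 1 2 0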